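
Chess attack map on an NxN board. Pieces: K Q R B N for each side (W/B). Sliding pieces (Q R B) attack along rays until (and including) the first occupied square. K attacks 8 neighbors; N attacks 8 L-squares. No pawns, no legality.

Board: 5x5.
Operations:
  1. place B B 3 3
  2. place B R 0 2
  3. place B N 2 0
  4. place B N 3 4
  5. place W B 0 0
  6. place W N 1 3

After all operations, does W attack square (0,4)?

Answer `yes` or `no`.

Op 1: place BB@(3,3)
Op 2: place BR@(0,2)
Op 3: place BN@(2,0)
Op 4: place BN@(3,4)
Op 5: place WB@(0,0)
Op 6: place WN@(1,3)
Per-piece attacks for W:
  WB@(0,0): attacks (1,1) (2,2) (3,3) [ray(1,1) blocked at (3,3)]
  WN@(1,3): attacks (3,4) (2,1) (3,2) (0,1)
W attacks (0,4): no

Answer: no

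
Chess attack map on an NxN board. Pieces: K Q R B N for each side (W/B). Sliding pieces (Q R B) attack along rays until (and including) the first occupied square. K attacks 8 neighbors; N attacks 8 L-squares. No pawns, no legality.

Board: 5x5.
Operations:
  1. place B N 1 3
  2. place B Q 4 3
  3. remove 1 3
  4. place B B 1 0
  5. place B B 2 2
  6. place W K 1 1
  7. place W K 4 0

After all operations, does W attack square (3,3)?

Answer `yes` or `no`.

Answer: no

Derivation:
Op 1: place BN@(1,3)
Op 2: place BQ@(4,3)
Op 3: remove (1,3)
Op 4: place BB@(1,0)
Op 5: place BB@(2,2)
Op 6: place WK@(1,1)
Op 7: place WK@(4,0)
Per-piece attacks for W:
  WK@(1,1): attacks (1,2) (1,0) (2,1) (0,1) (2,2) (2,0) (0,2) (0,0)
  WK@(4,0): attacks (4,1) (3,0) (3,1)
W attacks (3,3): no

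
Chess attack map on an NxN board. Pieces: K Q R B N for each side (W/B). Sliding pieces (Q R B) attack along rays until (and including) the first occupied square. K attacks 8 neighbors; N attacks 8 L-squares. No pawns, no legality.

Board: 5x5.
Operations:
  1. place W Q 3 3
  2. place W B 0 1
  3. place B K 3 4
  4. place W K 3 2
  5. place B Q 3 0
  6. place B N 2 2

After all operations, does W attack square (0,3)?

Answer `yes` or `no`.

Op 1: place WQ@(3,3)
Op 2: place WB@(0,1)
Op 3: place BK@(3,4)
Op 4: place WK@(3,2)
Op 5: place BQ@(3,0)
Op 6: place BN@(2,2)
Per-piece attacks for W:
  WB@(0,1): attacks (1,2) (2,3) (3,4) (1,0) [ray(1,1) blocked at (3,4)]
  WK@(3,2): attacks (3,3) (3,1) (4,2) (2,2) (4,3) (4,1) (2,3) (2,1)
  WQ@(3,3): attacks (3,4) (3,2) (4,3) (2,3) (1,3) (0,3) (4,4) (4,2) (2,4) (2,2) [ray(0,1) blocked at (3,4); ray(0,-1) blocked at (3,2); ray(-1,-1) blocked at (2,2)]
W attacks (0,3): yes

Answer: yes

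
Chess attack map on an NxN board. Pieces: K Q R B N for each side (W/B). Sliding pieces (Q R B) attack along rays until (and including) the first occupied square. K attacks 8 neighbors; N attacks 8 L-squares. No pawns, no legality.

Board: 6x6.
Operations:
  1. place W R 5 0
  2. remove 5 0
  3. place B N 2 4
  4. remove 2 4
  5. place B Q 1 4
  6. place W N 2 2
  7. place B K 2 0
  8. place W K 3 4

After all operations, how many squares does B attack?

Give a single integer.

Op 1: place WR@(5,0)
Op 2: remove (5,0)
Op 3: place BN@(2,4)
Op 4: remove (2,4)
Op 5: place BQ@(1,4)
Op 6: place WN@(2,2)
Op 7: place BK@(2,0)
Op 8: place WK@(3,4)
Per-piece attacks for B:
  BQ@(1,4): attacks (1,5) (1,3) (1,2) (1,1) (1,0) (2,4) (3,4) (0,4) (2,5) (2,3) (3,2) (4,1) (5,0) (0,5) (0,3) [ray(1,0) blocked at (3,4)]
  BK@(2,0): attacks (2,1) (3,0) (1,0) (3,1) (1,1)
Union (18 distinct): (0,3) (0,4) (0,5) (1,0) (1,1) (1,2) (1,3) (1,5) (2,1) (2,3) (2,4) (2,5) (3,0) (3,1) (3,2) (3,4) (4,1) (5,0)

Answer: 18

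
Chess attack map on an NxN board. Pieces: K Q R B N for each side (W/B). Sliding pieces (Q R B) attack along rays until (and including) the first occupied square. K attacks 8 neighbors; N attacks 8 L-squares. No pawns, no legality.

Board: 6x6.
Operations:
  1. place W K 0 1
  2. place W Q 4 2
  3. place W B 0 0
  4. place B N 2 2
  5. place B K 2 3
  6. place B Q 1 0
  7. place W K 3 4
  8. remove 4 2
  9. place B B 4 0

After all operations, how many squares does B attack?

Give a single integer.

Op 1: place WK@(0,1)
Op 2: place WQ@(4,2)
Op 3: place WB@(0,0)
Op 4: place BN@(2,2)
Op 5: place BK@(2,3)
Op 6: place BQ@(1,0)
Op 7: place WK@(3,4)
Op 8: remove (4,2)
Op 9: place BB@(4,0)
Per-piece attacks for B:
  BQ@(1,0): attacks (1,1) (1,2) (1,3) (1,4) (1,5) (2,0) (3,0) (4,0) (0,0) (2,1) (3,2) (4,3) (5,4) (0,1) [ray(1,0) blocked at (4,0); ray(-1,0) blocked at (0,0); ray(-1,1) blocked at (0,1)]
  BN@(2,2): attacks (3,4) (4,3) (1,4) (0,3) (3,0) (4,1) (1,0) (0,1)
  BK@(2,3): attacks (2,4) (2,2) (3,3) (1,3) (3,4) (3,2) (1,4) (1,2)
  BB@(4,0): attacks (5,1) (3,1) (2,2) [ray(-1,1) blocked at (2,2)]
Union (23 distinct): (0,0) (0,1) (0,3) (1,0) (1,1) (1,2) (1,3) (1,4) (1,5) (2,0) (2,1) (2,2) (2,4) (3,0) (3,1) (3,2) (3,3) (3,4) (4,0) (4,1) (4,3) (5,1) (5,4)

Answer: 23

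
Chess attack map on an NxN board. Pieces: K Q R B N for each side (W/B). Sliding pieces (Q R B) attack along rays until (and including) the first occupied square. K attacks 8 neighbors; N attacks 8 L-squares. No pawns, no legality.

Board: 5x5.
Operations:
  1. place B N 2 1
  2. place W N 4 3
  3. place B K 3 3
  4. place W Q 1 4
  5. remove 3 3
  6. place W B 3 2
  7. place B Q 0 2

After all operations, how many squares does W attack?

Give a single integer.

Answer: 17

Derivation:
Op 1: place BN@(2,1)
Op 2: place WN@(4,3)
Op 3: place BK@(3,3)
Op 4: place WQ@(1,4)
Op 5: remove (3,3)
Op 6: place WB@(3,2)
Op 7: place BQ@(0,2)
Per-piece attacks for W:
  WQ@(1,4): attacks (1,3) (1,2) (1,1) (1,0) (2,4) (3,4) (4,4) (0,4) (2,3) (3,2) (0,3) [ray(1,-1) blocked at (3,2)]
  WB@(3,2): attacks (4,3) (4,1) (2,3) (1,4) (2,1) [ray(1,1) blocked at (4,3); ray(-1,1) blocked at (1,4); ray(-1,-1) blocked at (2,1)]
  WN@(4,3): attacks (2,4) (3,1) (2,2)
Union (17 distinct): (0,3) (0,4) (1,0) (1,1) (1,2) (1,3) (1,4) (2,1) (2,2) (2,3) (2,4) (3,1) (3,2) (3,4) (4,1) (4,3) (4,4)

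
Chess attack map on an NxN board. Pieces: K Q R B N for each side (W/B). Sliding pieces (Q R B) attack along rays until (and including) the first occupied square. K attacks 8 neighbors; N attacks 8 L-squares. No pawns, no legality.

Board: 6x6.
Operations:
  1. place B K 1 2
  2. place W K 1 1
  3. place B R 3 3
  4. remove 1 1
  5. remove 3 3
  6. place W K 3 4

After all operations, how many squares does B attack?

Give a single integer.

Answer: 8

Derivation:
Op 1: place BK@(1,2)
Op 2: place WK@(1,1)
Op 3: place BR@(3,3)
Op 4: remove (1,1)
Op 5: remove (3,3)
Op 6: place WK@(3,4)
Per-piece attacks for B:
  BK@(1,2): attacks (1,3) (1,1) (2,2) (0,2) (2,3) (2,1) (0,3) (0,1)
Union (8 distinct): (0,1) (0,2) (0,3) (1,1) (1,3) (2,1) (2,2) (2,3)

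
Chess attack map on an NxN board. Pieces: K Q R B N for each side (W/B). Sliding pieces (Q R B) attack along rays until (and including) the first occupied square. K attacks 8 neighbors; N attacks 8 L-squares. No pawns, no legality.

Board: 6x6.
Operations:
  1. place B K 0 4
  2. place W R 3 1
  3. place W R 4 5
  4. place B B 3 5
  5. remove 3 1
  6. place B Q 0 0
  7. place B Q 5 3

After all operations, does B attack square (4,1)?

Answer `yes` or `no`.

Op 1: place BK@(0,4)
Op 2: place WR@(3,1)
Op 3: place WR@(4,5)
Op 4: place BB@(3,5)
Op 5: remove (3,1)
Op 6: place BQ@(0,0)
Op 7: place BQ@(5,3)
Per-piece attacks for B:
  BQ@(0,0): attacks (0,1) (0,2) (0,3) (0,4) (1,0) (2,0) (3,0) (4,0) (5,0) (1,1) (2,2) (3,3) (4,4) (5,5) [ray(0,1) blocked at (0,4)]
  BK@(0,4): attacks (0,5) (0,3) (1,4) (1,5) (1,3)
  BB@(3,5): attacks (4,4) (5,3) (2,4) (1,3) (0,2) [ray(1,-1) blocked at (5,3)]
  BQ@(5,3): attacks (5,4) (5,5) (5,2) (5,1) (5,0) (4,3) (3,3) (2,3) (1,3) (0,3) (4,4) (3,5) (4,2) (3,1) (2,0) [ray(-1,1) blocked at (3,5)]
B attacks (4,1): no

Answer: no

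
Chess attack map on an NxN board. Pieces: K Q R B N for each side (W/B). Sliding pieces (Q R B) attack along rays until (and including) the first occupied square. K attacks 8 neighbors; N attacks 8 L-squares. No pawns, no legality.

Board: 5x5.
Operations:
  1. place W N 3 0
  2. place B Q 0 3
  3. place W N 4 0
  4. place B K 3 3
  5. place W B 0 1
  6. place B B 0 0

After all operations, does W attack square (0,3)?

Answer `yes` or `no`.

Answer: no

Derivation:
Op 1: place WN@(3,0)
Op 2: place BQ@(0,3)
Op 3: place WN@(4,0)
Op 4: place BK@(3,3)
Op 5: place WB@(0,1)
Op 6: place BB@(0,0)
Per-piece attacks for W:
  WB@(0,1): attacks (1,2) (2,3) (3,4) (1,0)
  WN@(3,0): attacks (4,2) (2,2) (1,1)
  WN@(4,0): attacks (3,2) (2,1)
W attacks (0,3): no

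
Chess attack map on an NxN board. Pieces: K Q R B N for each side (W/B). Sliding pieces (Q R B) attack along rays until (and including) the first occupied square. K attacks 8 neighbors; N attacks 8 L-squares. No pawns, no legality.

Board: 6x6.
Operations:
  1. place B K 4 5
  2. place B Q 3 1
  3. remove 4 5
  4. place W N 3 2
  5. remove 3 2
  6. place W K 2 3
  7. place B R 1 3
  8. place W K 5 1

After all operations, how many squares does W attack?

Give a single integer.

Answer: 13

Derivation:
Op 1: place BK@(4,5)
Op 2: place BQ@(3,1)
Op 3: remove (4,5)
Op 4: place WN@(3,2)
Op 5: remove (3,2)
Op 6: place WK@(2,3)
Op 7: place BR@(1,3)
Op 8: place WK@(5,1)
Per-piece attacks for W:
  WK@(2,3): attacks (2,4) (2,2) (3,3) (1,3) (3,4) (3,2) (1,4) (1,2)
  WK@(5,1): attacks (5,2) (5,0) (4,1) (4,2) (4,0)
Union (13 distinct): (1,2) (1,3) (1,4) (2,2) (2,4) (3,2) (3,3) (3,4) (4,0) (4,1) (4,2) (5,0) (5,2)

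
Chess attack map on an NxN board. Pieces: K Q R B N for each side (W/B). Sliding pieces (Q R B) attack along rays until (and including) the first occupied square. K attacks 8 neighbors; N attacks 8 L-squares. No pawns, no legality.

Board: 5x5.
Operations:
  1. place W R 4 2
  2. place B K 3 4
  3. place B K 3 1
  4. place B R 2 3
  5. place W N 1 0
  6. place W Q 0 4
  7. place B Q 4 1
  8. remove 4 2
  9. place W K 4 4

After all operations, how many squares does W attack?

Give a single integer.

Op 1: place WR@(4,2)
Op 2: place BK@(3,4)
Op 3: place BK@(3,1)
Op 4: place BR@(2,3)
Op 5: place WN@(1,0)
Op 6: place WQ@(0,4)
Op 7: place BQ@(4,1)
Op 8: remove (4,2)
Op 9: place WK@(4,4)
Per-piece attacks for W:
  WQ@(0,4): attacks (0,3) (0,2) (0,1) (0,0) (1,4) (2,4) (3,4) (1,3) (2,2) (3,1) [ray(1,0) blocked at (3,4); ray(1,-1) blocked at (3,1)]
  WN@(1,0): attacks (2,2) (3,1) (0,2)
  WK@(4,4): attacks (4,3) (3,4) (3,3)
Union (12 distinct): (0,0) (0,1) (0,2) (0,3) (1,3) (1,4) (2,2) (2,4) (3,1) (3,3) (3,4) (4,3)

Answer: 12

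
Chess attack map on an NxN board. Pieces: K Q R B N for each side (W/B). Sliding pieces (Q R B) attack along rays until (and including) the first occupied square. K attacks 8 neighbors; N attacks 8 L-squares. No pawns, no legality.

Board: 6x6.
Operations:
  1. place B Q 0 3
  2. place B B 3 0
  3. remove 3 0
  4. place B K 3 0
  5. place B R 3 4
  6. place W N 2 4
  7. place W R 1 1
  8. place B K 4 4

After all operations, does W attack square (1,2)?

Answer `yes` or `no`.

Answer: yes

Derivation:
Op 1: place BQ@(0,3)
Op 2: place BB@(3,0)
Op 3: remove (3,0)
Op 4: place BK@(3,0)
Op 5: place BR@(3,4)
Op 6: place WN@(2,4)
Op 7: place WR@(1,1)
Op 8: place BK@(4,4)
Per-piece attacks for W:
  WR@(1,1): attacks (1,2) (1,3) (1,4) (1,5) (1,0) (2,1) (3,1) (4,1) (5,1) (0,1)
  WN@(2,4): attacks (4,5) (0,5) (3,2) (4,3) (1,2) (0,3)
W attacks (1,2): yes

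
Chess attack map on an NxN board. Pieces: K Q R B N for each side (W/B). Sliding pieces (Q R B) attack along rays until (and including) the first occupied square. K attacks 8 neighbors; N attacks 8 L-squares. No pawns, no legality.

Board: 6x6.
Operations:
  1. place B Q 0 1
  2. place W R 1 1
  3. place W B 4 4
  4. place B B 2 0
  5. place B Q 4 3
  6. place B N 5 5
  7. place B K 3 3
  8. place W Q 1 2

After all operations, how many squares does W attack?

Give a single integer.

Op 1: place BQ@(0,1)
Op 2: place WR@(1,1)
Op 3: place WB@(4,4)
Op 4: place BB@(2,0)
Op 5: place BQ@(4,3)
Op 6: place BN@(5,5)
Op 7: place BK@(3,3)
Op 8: place WQ@(1,2)
Per-piece attacks for W:
  WR@(1,1): attacks (1,2) (1,0) (2,1) (3,1) (4,1) (5,1) (0,1) [ray(0,1) blocked at (1,2); ray(-1,0) blocked at (0,1)]
  WQ@(1,2): attacks (1,3) (1,4) (1,5) (1,1) (2,2) (3,2) (4,2) (5,2) (0,2) (2,3) (3,4) (4,5) (2,1) (3,0) (0,3) (0,1) [ray(0,-1) blocked at (1,1); ray(-1,-1) blocked at (0,1)]
  WB@(4,4): attacks (5,5) (5,3) (3,5) (3,3) [ray(1,1) blocked at (5,5); ray(-1,-1) blocked at (3,3)]
Union (25 distinct): (0,1) (0,2) (0,3) (1,0) (1,1) (1,2) (1,3) (1,4) (1,5) (2,1) (2,2) (2,3) (3,0) (3,1) (3,2) (3,3) (3,4) (3,5) (4,1) (4,2) (4,5) (5,1) (5,2) (5,3) (5,5)

Answer: 25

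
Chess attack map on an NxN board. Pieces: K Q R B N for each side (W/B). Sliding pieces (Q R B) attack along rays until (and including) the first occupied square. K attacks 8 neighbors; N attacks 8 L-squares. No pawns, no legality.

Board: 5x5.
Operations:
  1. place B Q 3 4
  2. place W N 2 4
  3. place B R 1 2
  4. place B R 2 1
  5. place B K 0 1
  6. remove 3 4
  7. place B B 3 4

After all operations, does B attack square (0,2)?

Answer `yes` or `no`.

Answer: yes

Derivation:
Op 1: place BQ@(3,4)
Op 2: place WN@(2,4)
Op 3: place BR@(1,2)
Op 4: place BR@(2,1)
Op 5: place BK@(0,1)
Op 6: remove (3,4)
Op 7: place BB@(3,4)
Per-piece attacks for B:
  BK@(0,1): attacks (0,2) (0,0) (1,1) (1,2) (1,0)
  BR@(1,2): attacks (1,3) (1,4) (1,1) (1,0) (2,2) (3,2) (4,2) (0,2)
  BR@(2,1): attacks (2,2) (2,3) (2,4) (2,0) (3,1) (4,1) (1,1) (0,1) [ray(0,1) blocked at (2,4); ray(-1,0) blocked at (0,1)]
  BB@(3,4): attacks (4,3) (2,3) (1,2) [ray(-1,-1) blocked at (1,2)]
B attacks (0,2): yes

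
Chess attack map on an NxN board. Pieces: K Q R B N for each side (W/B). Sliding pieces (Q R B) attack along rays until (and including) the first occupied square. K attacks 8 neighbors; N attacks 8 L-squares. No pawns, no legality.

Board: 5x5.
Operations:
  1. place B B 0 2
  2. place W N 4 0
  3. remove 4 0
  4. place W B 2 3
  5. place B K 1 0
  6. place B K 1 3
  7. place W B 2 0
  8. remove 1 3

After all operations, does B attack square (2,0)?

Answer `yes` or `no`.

Op 1: place BB@(0,2)
Op 2: place WN@(4,0)
Op 3: remove (4,0)
Op 4: place WB@(2,3)
Op 5: place BK@(1,0)
Op 6: place BK@(1,3)
Op 7: place WB@(2,0)
Op 8: remove (1,3)
Per-piece attacks for B:
  BB@(0,2): attacks (1,3) (2,4) (1,1) (2,0) [ray(1,-1) blocked at (2,0)]
  BK@(1,0): attacks (1,1) (2,0) (0,0) (2,1) (0,1)
B attacks (2,0): yes

Answer: yes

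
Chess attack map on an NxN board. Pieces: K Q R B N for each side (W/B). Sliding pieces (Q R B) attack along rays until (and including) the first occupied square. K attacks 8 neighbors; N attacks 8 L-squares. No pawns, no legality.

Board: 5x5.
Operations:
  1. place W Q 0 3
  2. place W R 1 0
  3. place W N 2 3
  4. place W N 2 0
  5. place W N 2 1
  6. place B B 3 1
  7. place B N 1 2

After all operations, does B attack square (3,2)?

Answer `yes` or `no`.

Answer: no

Derivation:
Op 1: place WQ@(0,3)
Op 2: place WR@(1,0)
Op 3: place WN@(2,3)
Op 4: place WN@(2,0)
Op 5: place WN@(2,1)
Op 6: place BB@(3,1)
Op 7: place BN@(1,2)
Per-piece attacks for B:
  BN@(1,2): attacks (2,4) (3,3) (0,4) (2,0) (3,1) (0,0)
  BB@(3,1): attacks (4,2) (4,0) (2,2) (1,3) (0,4) (2,0) [ray(-1,-1) blocked at (2,0)]
B attacks (3,2): no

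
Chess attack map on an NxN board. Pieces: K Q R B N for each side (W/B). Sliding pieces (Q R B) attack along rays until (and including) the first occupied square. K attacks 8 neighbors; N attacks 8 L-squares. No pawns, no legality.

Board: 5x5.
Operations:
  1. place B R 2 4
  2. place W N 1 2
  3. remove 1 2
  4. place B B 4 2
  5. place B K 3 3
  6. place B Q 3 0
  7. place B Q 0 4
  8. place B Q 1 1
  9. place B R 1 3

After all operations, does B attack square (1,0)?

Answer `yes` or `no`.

Answer: yes

Derivation:
Op 1: place BR@(2,4)
Op 2: place WN@(1,2)
Op 3: remove (1,2)
Op 4: place BB@(4,2)
Op 5: place BK@(3,3)
Op 6: place BQ@(3,0)
Op 7: place BQ@(0,4)
Op 8: place BQ@(1,1)
Op 9: place BR@(1,3)
Per-piece attacks for B:
  BQ@(0,4): attacks (0,3) (0,2) (0,1) (0,0) (1,4) (2,4) (1,3) [ray(1,0) blocked at (2,4); ray(1,-1) blocked at (1,3)]
  BQ@(1,1): attacks (1,2) (1,3) (1,0) (2,1) (3,1) (4,1) (0,1) (2,2) (3,3) (2,0) (0,2) (0,0) [ray(0,1) blocked at (1,3); ray(1,1) blocked at (3,3)]
  BR@(1,3): attacks (1,4) (1,2) (1,1) (2,3) (3,3) (0,3) [ray(0,-1) blocked at (1,1); ray(1,0) blocked at (3,3)]
  BR@(2,4): attacks (2,3) (2,2) (2,1) (2,0) (3,4) (4,4) (1,4) (0,4) [ray(-1,0) blocked at (0,4)]
  BQ@(3,0): attacks (3,1) (3,2) (3,3) (4,0) (2,0) (1,0) (0,0) (4,1) (2,1) (1,2) (0,3) [ray(0,1) blocked at (3,3)]
  BK@(3,3): attacks (3,4) (3,2) (4,3) (2,3) (4,4) (4,2) (2,4) (2,2)
  BB@(4,2): attacks (3,3) (3,1) (2,0) [ray(-1,1) blocked at (3,3)]
B attacks (1,0): yes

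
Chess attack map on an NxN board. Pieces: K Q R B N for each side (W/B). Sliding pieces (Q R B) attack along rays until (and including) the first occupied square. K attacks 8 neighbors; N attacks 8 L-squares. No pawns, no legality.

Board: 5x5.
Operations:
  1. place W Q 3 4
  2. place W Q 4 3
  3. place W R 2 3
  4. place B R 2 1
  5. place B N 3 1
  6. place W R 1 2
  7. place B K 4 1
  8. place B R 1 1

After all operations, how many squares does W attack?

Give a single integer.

Answer: 18

Derivation:
Op 1: place WQ@(3,4)
Op 2: place WQ@(4,3)
Op 3: place WR@(2,3)
Op 4: place BR@(2,1)
Op 5: place BN@(3,1)
Op 6: place WR@(1,2)
Op 7: place BK@(4,1)
Op 8: place BR@(1,1)
Per-piece attacks for W:
  WR@(1,2): attacks (1,3) (1,4) (1,1) (2,2) (3,2) (4,2) (0,2) [ray(0,-1) blocked at (1,1)]
  WR@(2,3): attacks (2,4) (2,2) (2,1) (3,3) (4,3) (1,3) (0,3) [ray(0,-1) blocked at (2,1); ray(1,0) blocked at (4,3)]
  WQ@(3,4): attacks (3,3) (3,2) (3,1) (4,4) (2,4) (1,4) (0,4) (4,3) (2,3) [ray(0,-1) blocked at (3,1); ray(1,-1) blocked at (4,3); ray(-1,-1) blocked at (2,3)]
  WQ@(4,3): attacks (4,4) (4,2) (4,1) (3,3) (2,3) (3,4) (3,2) (2,1) [ray(0,-1) blocked at (4,1); ray(-1,0) blocked at (2,3); ray(-1,1) blocked at (3,4); ray(-1,-1) blocked at (2,1)]
Union (18 distinct): (0,2) (0,3) (0,4) (1,1) (1,3) (1,4) (2,1) (2,2) (2,3) (2,4) (3,1) (3,2) (3,3) (3,4) (4,1) (4,2) (4,3) (4,4)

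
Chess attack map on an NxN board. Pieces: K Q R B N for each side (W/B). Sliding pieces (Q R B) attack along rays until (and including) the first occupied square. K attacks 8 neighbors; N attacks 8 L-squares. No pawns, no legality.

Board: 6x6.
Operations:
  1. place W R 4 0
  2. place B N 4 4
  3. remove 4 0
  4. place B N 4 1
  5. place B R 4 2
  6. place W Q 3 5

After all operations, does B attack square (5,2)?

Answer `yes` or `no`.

Op 1: place WR@(4,0)
Op 2: place BN@(4,4)
Op 3: remove (4,0)
Op 4: place BN@(4,1)
Op 5: place BR@(4,2)
Op 6: place WQ@(3,5)
Per-piece attacks for B:
  BN@(4,1): attacks (5,3) (3,3) (2,2) (2,0)
  BR@(4,2): attacks (4,3) (4,4) (4,1) (5,2) (3,2) (2,2) (1,2) (0,2) [ray(0,1) blocked at (4,4); ray(0,-1) blocked at (4,1)]
  BN@(4,4): attacks (2,5) (5,2) (3,2) (2,3)
B attacks (5,2): yes

Answer: yes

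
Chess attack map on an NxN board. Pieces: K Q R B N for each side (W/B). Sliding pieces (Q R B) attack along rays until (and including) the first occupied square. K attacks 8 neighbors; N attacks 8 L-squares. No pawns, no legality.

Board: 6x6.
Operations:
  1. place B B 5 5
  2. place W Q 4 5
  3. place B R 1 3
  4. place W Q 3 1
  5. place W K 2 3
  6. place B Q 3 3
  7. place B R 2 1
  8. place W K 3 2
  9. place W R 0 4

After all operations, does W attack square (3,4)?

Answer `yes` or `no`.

Op 1: place BB@(5,5)
Op 2: place WQ@(4,5)
Op 3: place BR@(1,3)
Op 4: place WQ@(3,1)
Op 5: place WK@(2,3)
Op 6: place BQ@(3,3)
Op 7: place BR@(2,1)
Op 8: place WK@(3,2)
Op 9: place WR@(0,4)
Per-piece attacks for W:
  WR@(0,4): attacks (0,5) (0,3) (0,2) (0,1) (0,0) (1,4) (2,4) (3,4) (4,4) (5,4)
  WK@(2,3): attacks (2,4) (2,2) (3,3) (1,3) (3,4) (3,2) (1,4) (1,2)
  WQ@(3,1): attacks (3,2) (3,0) (4,1) (5,1) (2,1) (4,2) (5,3) (4,0) (2,2) (1,3) (2,0) [ray(0,1) blocked at (3,2); ray(-1,0) blocked at (2,1); ray(-1,1) blocked at (1,3)]
  WK@(3,2): attacks (3,3) (3,1) (4,2) (2,2) (4,3) (4,1) (2,3) (2,1)
  WQ@(4,5): attacks (4,4) (4,3) (4,2) (4,1) (4,0) (5,5) (3,5) (2,5) (1,5) (0,5) (5,4) (3,4) (2,3) [ray(1,0) blocked at (5,5); ray(-1,-1) blocked at (2,3)]
W attacks (3,4): yes

Answer: yes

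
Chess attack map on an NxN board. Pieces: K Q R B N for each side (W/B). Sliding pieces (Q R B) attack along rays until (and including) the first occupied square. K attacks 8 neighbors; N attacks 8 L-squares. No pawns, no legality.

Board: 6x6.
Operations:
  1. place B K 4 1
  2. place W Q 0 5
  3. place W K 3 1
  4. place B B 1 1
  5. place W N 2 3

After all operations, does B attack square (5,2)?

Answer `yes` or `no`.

Answer: yes

Derivation:
Op 1: place BK@(4,1)
Op 2: place WQ@(0,5)
Op 3: place WK@(3,1)
Op 4: place BB@(1,1)
Op 5: place WN@(2,3)
Per-piece attacks for B:
  BB@(1,1): attacks (2,2) (3,3) (4,4) (5,5) (2,0) (0,2) (0,0)
  BK@(4,1): attacks (4,2) (4,0) (5,1) (3,1) (5,2) (5,0) (3,2) (3,0)
B attacks (5,2): yes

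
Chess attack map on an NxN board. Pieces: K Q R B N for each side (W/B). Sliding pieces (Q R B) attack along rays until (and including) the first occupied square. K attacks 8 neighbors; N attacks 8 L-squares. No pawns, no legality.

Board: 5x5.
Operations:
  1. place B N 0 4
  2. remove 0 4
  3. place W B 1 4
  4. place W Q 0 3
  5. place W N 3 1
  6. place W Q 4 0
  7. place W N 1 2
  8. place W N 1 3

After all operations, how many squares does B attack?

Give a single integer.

Answer: 0

Derivation:
Op 1: place BN@(0,4)
Op 2: remove (0,4)
Op 3: place WB@(1,4)
Op 4: place WQ@(0,3)
Op 5: place WN@(3,1)
Op 6: place WQ@(4,0)
Op 7: place WN@(1,2)
Op 8: place WN@(1,3)
Per-piece attacks for B:
Union (0 distinct): (none)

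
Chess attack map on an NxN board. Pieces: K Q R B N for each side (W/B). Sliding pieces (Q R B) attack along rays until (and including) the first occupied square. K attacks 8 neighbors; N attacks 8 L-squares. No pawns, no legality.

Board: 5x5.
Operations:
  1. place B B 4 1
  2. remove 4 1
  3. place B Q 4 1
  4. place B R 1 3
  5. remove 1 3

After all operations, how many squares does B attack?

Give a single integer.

Op 1: place BB@(4,1)
Op 2: remove (4,1)
Op 3: place BQ@(4,1)
Op 4: place BR@(1,3)
Op 5: remove (1,3)
Per-piece attacks for B:
  BQ@(4,1): attacks (4,2) (4,3) (4,4) (4,0) (3,1) (2,1) (1,1) (0,1) (3,2) (2,3) (1,4) (3,0)
Union (12 distinct): (0,1) (1,1) (1,4) (2,1) (2,3) (3,0) (3,1) (3,2) (4,0) (4,2) (4,3) (4,4)

Answer: 12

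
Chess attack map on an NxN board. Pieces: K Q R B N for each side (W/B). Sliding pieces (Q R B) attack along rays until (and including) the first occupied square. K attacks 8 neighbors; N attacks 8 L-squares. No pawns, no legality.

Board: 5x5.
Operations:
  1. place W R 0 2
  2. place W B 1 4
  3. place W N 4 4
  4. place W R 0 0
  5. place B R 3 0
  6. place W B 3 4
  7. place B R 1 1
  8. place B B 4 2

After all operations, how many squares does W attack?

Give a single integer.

Answer: 15

Derivation:
Op 1: place WR@(0,2)
Op 2: place WB@(1,4)
Op 3: place WN@(4,4)
Op 4: place WR@(0,0)
Op 5: place BR@(3,0)
Op 6: place WB@(3,4)
Op 7: place BR@(1,1)
Op 8: place BB@(4,2)
Per-piece attacks for W:
  WR@(0,0): attacks (0,1) (0,2) (1,0) (2,0) (3,0) [ray(0,1) blocked at (0,2); ray(1,0) blocked at (3,0)]
  WR@(0,2): attacks (0,3) (0,4) (0,1) (0,0) (1,2) (2,2) (3,2) (4,2) [ray(0,-1) blocked at (0,0); ray(1,0) blocked at (4,2)]
  WB@(1,4): attacks (2,3) (3,2) (4,1) (0,3)
  WB@(3,4): attacks (4,3) (2,3) (1,2) (0,1)
  WN@(4,4): attacks (3,2) (2,3)
Union (15 distinct): (0,0) (0,1) (0,2) (0,3) (0,4) (1,0) (1,2) (2,0) (2,2) (2,3) (3,0) (3,2) (4,1) (4,2) (4,3)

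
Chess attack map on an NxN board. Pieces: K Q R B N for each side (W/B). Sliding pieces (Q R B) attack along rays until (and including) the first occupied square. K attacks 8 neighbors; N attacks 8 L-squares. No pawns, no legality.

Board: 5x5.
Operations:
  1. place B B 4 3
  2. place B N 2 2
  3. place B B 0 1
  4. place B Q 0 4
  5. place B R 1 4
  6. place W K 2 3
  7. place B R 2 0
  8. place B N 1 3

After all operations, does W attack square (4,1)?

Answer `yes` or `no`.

Answer: no

Derivation:
Op 1: place BB@(4,3)
Op 2: place BN@(2,2)
Op 3: place BB@(0,1)
Op 4: place BQ@(0,4)
Op 5: place BR@(1,4)
Op 6: place WK@(2,3)
Op 7: place BR@(2,0)
Op 8: place BN@(1,3)
Per-piece attacks for W:
  WK@(2,3): attacks (2,4) (2,2) (3,3) (1,3) (3,4) (3,2) (1,4) (1,2)
W attacks (4,1): no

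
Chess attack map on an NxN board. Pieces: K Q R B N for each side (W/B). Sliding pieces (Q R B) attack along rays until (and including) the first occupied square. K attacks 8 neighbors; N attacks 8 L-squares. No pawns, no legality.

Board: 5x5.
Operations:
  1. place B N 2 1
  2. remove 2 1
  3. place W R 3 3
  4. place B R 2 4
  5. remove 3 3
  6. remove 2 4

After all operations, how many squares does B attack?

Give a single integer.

Answer: 0

Derivation:
Op 1: place BN@(2,1)
Op 2: remove (2,1)
Op 3: place WR@(3,3)
Op 4: place BR@(2,4)
Op 5: remove (3,3)
Op 6: remove (2,4)
Per-piece attacks for B:
Union (0 distinct): (none)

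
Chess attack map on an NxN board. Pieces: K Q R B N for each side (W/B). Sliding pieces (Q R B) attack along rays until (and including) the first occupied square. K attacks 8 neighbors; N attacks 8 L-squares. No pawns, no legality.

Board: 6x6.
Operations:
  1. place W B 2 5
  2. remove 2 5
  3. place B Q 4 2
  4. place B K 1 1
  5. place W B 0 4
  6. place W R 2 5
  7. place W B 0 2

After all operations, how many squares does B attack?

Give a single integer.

Answer: 21

Derivation:
Op 1: place WB@(2,5)
Op 2: remove (2,5)
Op 3: place BQ@(4,2)
Op 4: place BK@(1,1)
Op 5: place WB@(0,4)
Op 6: place WR@(2,5)
Op 7: place WB@(0,2)
Per-piece attacks for B:
  BK@(1,1): attacks (1,2) (1,0) (2,1) (0,1) (2,2) (2,0) (0,2) (0,0)
  BQ@(4,2): attacks (4,3) (4,4) (4,5) (4,1) (4,0) (5,2) (3,2) (2,2) (1,2) (0,2) (5,3) (5,1) (3,3) (2,4) (1,5) (3,1) (2,0) [ray(-1,0) blocked at (0,2)]
Union (21 distinct): (0,0) (0,1) (0,2) (1,0) (1,2) (1,5) (2,0) (2,1) (2,2) (2,4) (3,1) (3,2) (3,3) (4,0) (4,1) (4,3) (4,4) (4,5) (5,1) (5,2) (5,3)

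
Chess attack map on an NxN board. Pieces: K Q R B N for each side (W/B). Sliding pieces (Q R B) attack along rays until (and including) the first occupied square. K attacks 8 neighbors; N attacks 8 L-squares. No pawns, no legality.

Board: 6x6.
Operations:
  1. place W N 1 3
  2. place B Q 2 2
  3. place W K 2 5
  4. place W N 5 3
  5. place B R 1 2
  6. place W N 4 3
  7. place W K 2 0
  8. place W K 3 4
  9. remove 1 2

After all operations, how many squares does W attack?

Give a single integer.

Op 1: place WN@(1,3)
Op 2: place BQ@(2,2)
Op 3: place WK@(2,5)
Op 4: place WN@(5,3)
Op 5: place BR@(1,2)
Op 6: place WN@(4,3)
Op 7: place WK@(2,0)
Op 8: place WK@(3,4)
Op 9: remove (1,2)
Per-piece attacks for W:
  WN@(1,3): attacks (2,5) (3,4) (0,5) (2,1) (3,2) (0,1)
  WK@(2,0): attacks (2,1) (3,0) (1,0) (3,1) (1,1)
  WK@(2,5): attacks (2,4) (3,5) (1,5) (3,4) (1,4)
  WK@(3,4): attacks (3,5) (3,3) (4,4) (2,4) (4,5) (4,3) (2,5) (2,3)
  WN@(4,3): attacks (5,5) (3,5) (2,4) (5,1) (3,1) (2,2)
  WN@(5,3): attacks (4,5) (3,4) (4,1) (3,2)
Union (23 distinct): (0,1) (0,5) (1,0) (1,1) (1,4) (1,5) (2,1) (2,2) (2,3) (2,4) (2,5) (3,0) (3,1) (3,2) (3,3) (3,4) (3,5) (4,1) (4,3) (4,4) (4,5) (5,1) (5,5)

Answer: 23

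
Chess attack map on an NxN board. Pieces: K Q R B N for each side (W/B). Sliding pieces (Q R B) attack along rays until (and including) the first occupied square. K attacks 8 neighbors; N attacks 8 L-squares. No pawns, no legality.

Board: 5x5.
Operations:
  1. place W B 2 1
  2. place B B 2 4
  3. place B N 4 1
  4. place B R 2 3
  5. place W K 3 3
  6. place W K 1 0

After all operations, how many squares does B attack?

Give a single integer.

Answer: 8

Derivation:
Op 1: place WB@(2,1)
Op 2: place BB@(2,4)
Op 3: place BN@(4,1)
Op 4: place BR@(2,3)
Op 5: place WK@(3,3)
Op 6: place WK@(1,0)
Per-piece attacks for B:
  BR@(2,3): attacks (2,4) (2,2) (2,1) (3,3) (1,3) (0,3) [ray(0,1) blocked at (2,4); ray(0,-1) blocked at (2,1); ray(1,0) blocked at (3,3)]
  BB@(2,4): attacks (3,3) (1,3) (0,2) [ray(1,-1) blocked at (3,3)]
  BN@(4,1): attacks (3,3) (2,2) (2,0)
Union (8 distinct): (0,2) (0,3) (1,3) (2,0) (2,1) (2,2) (2,4) (3,3)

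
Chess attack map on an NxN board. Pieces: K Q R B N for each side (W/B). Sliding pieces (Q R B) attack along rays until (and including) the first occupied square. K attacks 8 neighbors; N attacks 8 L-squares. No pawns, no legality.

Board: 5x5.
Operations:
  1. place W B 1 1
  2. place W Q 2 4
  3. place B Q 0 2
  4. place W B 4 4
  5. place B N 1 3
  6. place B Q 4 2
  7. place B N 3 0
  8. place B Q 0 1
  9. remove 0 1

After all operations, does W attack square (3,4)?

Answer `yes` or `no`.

Op 1: place WB@(1,1)
Op 2: place WQ@(2,4)
Op 3: place BQ@(0,2)
Op 4: place WB@(4,4)
Op 5: place BN@(1,3)
Op 6: place BQ@(4,2)
Op 7: place BN@(3,0)
Op 8: place BQ@(0,1)
Op 9: remove (0,1)
Per-piece attacks for W:
  WB@(1,1): attacks (2,2) (3,3) (4,4) (2,0) (0,2) (0,0) [ray(1,1) blocked at (4,4); ray(-1,1) blocked at (0,2)]
  WQ@(2,4): attacks (2,3) (2,2) (2,1) (2,0) (3,4) (4,4) (1,4) (0,4) (3,3) (4,2) (1,3) [ray(1,0) blocked at (4,4); ray(1,-1) blocked at (4,2); ray(-1,-1) blocked at (1,3)]
  WB@(4,4): attacks (3,3) (2,2) (1,1) [ray(-1,-1) blocked at (1,1)]
W attacks (3,4): yes

Answer: yes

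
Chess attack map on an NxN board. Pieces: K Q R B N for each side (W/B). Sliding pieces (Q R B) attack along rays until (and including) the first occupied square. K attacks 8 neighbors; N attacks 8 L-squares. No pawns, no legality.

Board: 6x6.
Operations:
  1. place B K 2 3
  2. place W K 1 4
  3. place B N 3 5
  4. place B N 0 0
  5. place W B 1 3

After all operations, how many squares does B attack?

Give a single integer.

Op 1: place BK@(2,3)
Op 2: place WK@(1,4)
Op 3: place BN@(3,5)
Op 4: place BN@(0,0)
Op 5: place WB@(1,3)
Per-piece attacks for B:
  BN@(0,0): attacks (1,2) (2,1)
  BK@(2,3): attacks (2,4) (2,2) (3,3) (1,3) (3,4) (3,2) (1,4) (1,2)
  BN@(3,5): attacks (4,3) (5,4) (2,3) (1,4)
Union (12 distinct): (1,2) (1,3) (1,4) (2,1) (2,2) (2,3) (2,4) (3,2) (3,3) (3,4) (4,3) (5,4)

Answer: 12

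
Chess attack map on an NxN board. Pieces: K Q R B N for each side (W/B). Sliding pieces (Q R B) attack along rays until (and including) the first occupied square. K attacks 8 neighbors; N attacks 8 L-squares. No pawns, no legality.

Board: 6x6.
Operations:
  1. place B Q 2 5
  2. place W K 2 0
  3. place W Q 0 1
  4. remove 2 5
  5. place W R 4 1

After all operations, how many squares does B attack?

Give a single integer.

Op 1: place BQ@(2,5)
Op 2: place WK@(2,0)
Op 3: place WQ@(0,1)
Op 4: remove (2,5)
Op 5: place WR@(4,1)
Per-piece attacks for B:
Union (0 distinct): (none)

Answer: 0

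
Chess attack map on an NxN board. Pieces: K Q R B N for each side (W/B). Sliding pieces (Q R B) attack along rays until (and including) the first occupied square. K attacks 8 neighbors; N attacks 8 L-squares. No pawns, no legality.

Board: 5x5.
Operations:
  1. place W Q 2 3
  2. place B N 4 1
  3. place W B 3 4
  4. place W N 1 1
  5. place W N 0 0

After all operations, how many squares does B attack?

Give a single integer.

Op 1: place WQ@(2,3)
Op 2: place BN@(4,1)
Op 3: place WB@(3,4)
Op 4: place WN@(1,1)
Op 5: place WN@(0,0)
Per-piece attacks for B:
  BN@(4,1): attacks (3,3) (2,2) (2,0)
Union (3 distinct): (2,0) (2,2) (3,3)

Answer: 3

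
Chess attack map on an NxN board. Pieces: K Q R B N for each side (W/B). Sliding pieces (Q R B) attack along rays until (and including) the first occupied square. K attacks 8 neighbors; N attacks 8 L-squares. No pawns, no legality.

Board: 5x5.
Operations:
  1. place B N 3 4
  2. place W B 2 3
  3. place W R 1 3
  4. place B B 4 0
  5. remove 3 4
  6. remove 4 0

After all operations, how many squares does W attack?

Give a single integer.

Answer: 10

Derivation:
Op 1: place BN@(3,4)
Op 2: place WB@(2,3)
Op 3: place WR@(1,3)
Op 4: place BB@(4,0)
Op 5: remove (3,4)
Op 6: remove (4,0)
Per-piece attacks for W:
  WR@(1,3): attacks (1,4) (1,2) (1,1) (1,0) (2,3) (0,3) [ray(1,0) blocked at (2,3)]
  WB@(2,3): attacks (3,4) (3,2) (4,1) (1,4) (1,2) (0,1)
Union (10 distinct): (0,1) (0,3) (1,0) (1,1) (1,2) (1,4) (2,3) (3,2) (3,4) (4,1)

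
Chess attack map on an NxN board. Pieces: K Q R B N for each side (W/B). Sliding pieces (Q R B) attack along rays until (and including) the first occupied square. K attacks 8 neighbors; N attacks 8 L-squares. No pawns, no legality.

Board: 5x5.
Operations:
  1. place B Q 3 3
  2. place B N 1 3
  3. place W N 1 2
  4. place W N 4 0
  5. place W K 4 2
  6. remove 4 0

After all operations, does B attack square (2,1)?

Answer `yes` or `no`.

Op 1: place BQ@(3,3)
Op 2: place BN@(1,3)
Op 3: place WN@(1,2)
Op 4: place WN@(4,0)
Op 5: place WK@(4,2)
Op 6: remove (4,0)
Per-piece attacks for B:
  BN@(1,3): attacks (3,4) (2,1) (3,2) (0,1)
  BQ@(3,3): attacks (3,4) (3,2) (3,1) (3,0) (4,3) (2,3) (1,3) (4,4) (4,2) (2,4) (2,2) (1,1) (0,0) [ray(-1,0) blocked at (1,3); ray(1,-1) blocked at (4,2)]
B attacks (2,1): yes

Answer: yes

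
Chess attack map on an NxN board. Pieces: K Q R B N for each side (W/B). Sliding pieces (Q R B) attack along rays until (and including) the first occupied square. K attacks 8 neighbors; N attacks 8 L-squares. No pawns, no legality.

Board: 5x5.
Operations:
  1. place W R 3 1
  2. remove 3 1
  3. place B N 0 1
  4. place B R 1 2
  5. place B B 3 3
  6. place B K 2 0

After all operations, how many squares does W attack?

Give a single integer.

Op 1: place WR@(3,1)
Op 2: remove (3,1)
Op 3: place BN@(0,1)
Op 4: place BR@(1,2)
Op 5: place BB@(3,3)
Op 6: place BK@(2,0)
Per-piece attacks for W:
Union (0 distinct): (none)

Answer: 0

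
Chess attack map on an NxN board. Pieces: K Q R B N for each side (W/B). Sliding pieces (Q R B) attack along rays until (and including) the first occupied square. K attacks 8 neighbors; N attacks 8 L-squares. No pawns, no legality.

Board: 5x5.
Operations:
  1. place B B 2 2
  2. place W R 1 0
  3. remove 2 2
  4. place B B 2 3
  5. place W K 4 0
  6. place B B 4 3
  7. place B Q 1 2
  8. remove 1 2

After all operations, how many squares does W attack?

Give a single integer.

Op 1: place BB@(2,2)
Op 2: place WR@(1,0)
Op 3: remove (2,2)
Op 4: place BB@(2,3)
Op 5: place WK@(4,0)
Op 6: place BB@(4,3)
Op 7: place BQ@(1,2)
Op 8: remove (1,2)
Per-piece attacks for W:
  WR@(1,0): attacks (1,1) (1,2) (1,3) (1,4) (2,0) (3,0) (4,0) (0,0) [ray(1,0) blocked at (4,0)]
  WK@(4,0): attacks (4,1) (3,0) (3,1)
Union (10 distinct): (0,0) (1,1) (1,2) (1,3) (1,4) (2,0) (3,0) (3,1) (4,0) (4,1)

Answer: 10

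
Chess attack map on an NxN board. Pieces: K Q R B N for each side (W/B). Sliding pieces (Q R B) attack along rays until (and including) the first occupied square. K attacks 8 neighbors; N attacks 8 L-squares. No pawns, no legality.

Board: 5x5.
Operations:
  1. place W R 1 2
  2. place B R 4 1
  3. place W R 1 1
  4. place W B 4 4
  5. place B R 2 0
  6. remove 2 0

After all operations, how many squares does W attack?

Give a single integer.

Op 1: place WR@(1,2)
Op 2: place BR@(4,1)
Op 3: place WR@(1,1)
Op 4: place WB@(4,4)
Op 5: place BR@(2,0)
Op 6: remove (2,0)
Per-piece attacks for W:
  WR@(1,1): attacks (1,2) (1,0) (2,1) (3,1) (4,1) (0,1) [ray(0,1) blocked at (1,2); ray(1,0) blocked at (4,1)]
  WR@(1,2): attacks (1,3) (1,4) (1,1) (2,2) (3,2) (4,2) (0,2) [ray(0,-1) blocked at (1,1)]
  WB@(4,4): attacks (3,3) (2,2) (1,1) [ray(-1,-1) blocked at (1,1)]
Union (14 distinct): (0,1) (0,2) (1,0) (1,1) (1,2) (1,3) (1,4) (2,1) (2,2) (3,1) (3,2) (3,3) (4,1) (4,2)

Answer: 14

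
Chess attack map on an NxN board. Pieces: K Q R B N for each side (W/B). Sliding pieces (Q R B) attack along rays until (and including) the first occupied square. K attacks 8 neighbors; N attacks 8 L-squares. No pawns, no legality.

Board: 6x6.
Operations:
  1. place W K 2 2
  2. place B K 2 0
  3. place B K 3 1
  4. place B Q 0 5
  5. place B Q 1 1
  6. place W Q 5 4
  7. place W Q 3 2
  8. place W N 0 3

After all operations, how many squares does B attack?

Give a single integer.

Answer: 25

Derivation:
Op 1: place WK@(2,2)
Op 2: place BK@(2,0)
Op 3: place BK@(3,1)
Op 4: place BQ@(0,5)
Op 5: place BQ@(1,1)
Op 6: place WQ@(5,4)
Op 7: place WQ@(3,2)
Op 8: place WN@(0,3)
Per-piece attacks for B:
  BQ@(0,5): attacks (0,4) (0,3) (1,5) (2,5) (3,5) (4,5) (5,5) (1,4) (2,3) (3,2) [ray(0,-1) blocked at (0,3); ray(1,-1) blocked at (3,2)]
  BQ@(1,1): attacks (1,2) (1,3) (1,4) (1,5) (1,0) (2,1) (3,1) (0,1) (2,2) (2,0) (0,2) (0,0) [ray(1,0) blocked at (3,1); ray(1,1) blocked at (2,2); ray(1,-1) blocked at (2,0)]
  BK@(2,0): attacks (2,1) (3,0) (1,0) (3,1) (1,1)
  BK@(3,1): attacks (3,2) (3,0) (4,1) (2,1) (4,2) (4,0) (2,2) (2,0)
Union (25 distinct): (0,0) (0,1) (0,2) (0,3) (0,4) (1,0) (1,1) (1,2) (1,3) (1,4) (1,5) (2,0) (2,1) (2,2) (2,3) (2,5) (3,0) (3,1) (3,2) (3,5) (4,0) (4,1) (4,2) (4,5) (5,5)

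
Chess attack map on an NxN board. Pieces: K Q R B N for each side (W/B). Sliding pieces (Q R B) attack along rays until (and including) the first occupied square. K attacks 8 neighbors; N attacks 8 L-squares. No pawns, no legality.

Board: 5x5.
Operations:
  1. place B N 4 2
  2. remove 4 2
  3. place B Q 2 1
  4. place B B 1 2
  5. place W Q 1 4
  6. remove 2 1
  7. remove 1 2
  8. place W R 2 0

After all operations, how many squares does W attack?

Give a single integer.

Answer: 17

Derivation:
Op 1: place BN@(4,2)
Op 2: remove (4,2)
Op 3: place BQ@(2,1)
Op 4: place BB@(1,2)
Op 5: place WQ@(1,4)
Op 6: remove (2,1)
Op 7: remove (1,2)
Op 8: place WR@(2,0)
Per-piece attacks for W:
  WQ@(1,4): attacks (1,3) (1,2) (1,1) (1,0) (2,4) (3,4) (4,4) (0,4) (2,3) (3,2) (4,1) (0,3)
  WR@(2,0): attacks (2,1) (2,2) (2,3) (2,4) (3,0) (4,0) (1,0) (0,0)
Union (17 distinct): (0,0) (0,3) (0,4) (1,0) (1,1) (1,2) (1,3) (2,1) (2,2) (2,3) (2,4) (3,0) (3,2) (3,4) (4,0) (4,1) (4,4)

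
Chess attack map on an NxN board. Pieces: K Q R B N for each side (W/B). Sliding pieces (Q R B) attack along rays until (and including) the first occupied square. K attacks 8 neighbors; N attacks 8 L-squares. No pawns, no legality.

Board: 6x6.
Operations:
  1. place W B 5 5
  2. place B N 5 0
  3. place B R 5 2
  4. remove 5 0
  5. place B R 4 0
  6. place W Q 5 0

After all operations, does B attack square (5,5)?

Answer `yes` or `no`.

Answer: yes

Derivation:
Op 1: place WB@(5,5)
Op 2: place BN@(5,0)
Op 3: place BR@(5,2)
Op 4: remove (5,0)
Op 5: place BR@(4,0)
Op 6: place WQ@(5,0)
Per-piece attacks for B:
  BR@(4,0): attacks (4,1) (4,2) (4,3) (4,4) (4,5) (5,0) (3,0) (2,0) (1,0) (0,0) [ray(1,0) blocked at (5,0)]
  BR@(5,2): attacks (5,3) (5,4) (5,5) (5,1) (5,0) (4,2) (3,2) (2,2) (1,2) (0,2) [ray(0,1) blocked at (5,5); ray(0,-1) blocked at (5,0)]
B attacks (5,5): yes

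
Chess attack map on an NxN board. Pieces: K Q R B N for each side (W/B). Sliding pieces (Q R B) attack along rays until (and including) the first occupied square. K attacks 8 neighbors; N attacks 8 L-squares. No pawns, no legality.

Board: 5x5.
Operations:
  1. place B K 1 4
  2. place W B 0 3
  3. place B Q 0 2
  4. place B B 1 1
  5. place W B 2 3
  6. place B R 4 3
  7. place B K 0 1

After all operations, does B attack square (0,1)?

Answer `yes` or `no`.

Answer: yes

Derivation:
Op 1: place BK@(1,4)
Op 2: place WB@(0,3)
Op 3: place BQ@(0,2)
Op 4: place BB@(1,1)
Op 5: place WB@(2,3)
Op 6: place BR@(4,3)
Op 7: place BK@(0,1)
Per-piece attacks for B:
  BK@(0,1): attacks (0,2) (0,0) (1,1) (1,2) (1,0)
  BQ@(0,2): attacks (0,3) (0,1) (1,2) (2,2) (3,2) (4,2) (1,3) (2,4) (1,1) [ray(0,1) blocked at (0,3); ray(0,-1) blocked at (0,1); ray(1,-1) blocked at (1,1)]
  BB@(1,1): attacks (2,2) (3,3) (4,4) (2,0) (0,2) (0,0) [ray(-1,1) blocked at (0,2)]
  BK@(1,4): attacks (1,3) (2,4) (0,4) (2,3) (0,3)
  BR@(4,3): attacks (4,4) (4,2) (4,1) (4,0) (3,3) (2,3) [ray(-1,0) blocked at (2,3)]
B attacks (0,1): yes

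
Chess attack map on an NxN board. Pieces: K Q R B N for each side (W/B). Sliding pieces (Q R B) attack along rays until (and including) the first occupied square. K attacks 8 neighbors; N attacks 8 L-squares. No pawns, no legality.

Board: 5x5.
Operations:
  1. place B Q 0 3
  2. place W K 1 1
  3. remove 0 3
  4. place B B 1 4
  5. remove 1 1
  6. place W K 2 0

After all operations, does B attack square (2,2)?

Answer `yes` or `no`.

Op 1: place BQ@(0,3)
Op 2: place WK@(1,1)
Op 3: remove (0,3)
Op 4: place BB@(1,4)
Op 5: remove (1,1)
Op 6: place WK@(2,0)
Per-piece attacks for B:
  BB@(1,4): attacks (2,3) (3,2) (4,1) (0,3)
B attacks (2,2): no

Answer: no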